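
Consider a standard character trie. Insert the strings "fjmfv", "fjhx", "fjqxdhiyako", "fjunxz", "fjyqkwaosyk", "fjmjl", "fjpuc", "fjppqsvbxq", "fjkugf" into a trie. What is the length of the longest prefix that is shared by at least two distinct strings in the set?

3

Look for the deepest trie node that still has at least two words in its subtree.
e.g. "fjmfv" and "fjmjl" share the prefix "fjm" of length 3; no pair shares a longer one.
Longest shared-prefix length: 3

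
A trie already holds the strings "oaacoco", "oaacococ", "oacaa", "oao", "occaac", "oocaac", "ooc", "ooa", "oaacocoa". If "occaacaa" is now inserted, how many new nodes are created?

2

The longest prefix of "occaacaa" already in the trie is "occaac" (length 6).
Each of the 2 remaining characters creates one node.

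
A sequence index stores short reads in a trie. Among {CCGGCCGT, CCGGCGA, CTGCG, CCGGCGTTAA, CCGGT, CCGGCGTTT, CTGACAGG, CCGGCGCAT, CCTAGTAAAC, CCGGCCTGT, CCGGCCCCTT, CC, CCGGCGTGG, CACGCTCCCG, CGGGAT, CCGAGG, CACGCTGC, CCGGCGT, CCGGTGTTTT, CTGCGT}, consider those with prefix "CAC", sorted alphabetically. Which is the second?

CACGCTGC

Filter for "CAC…" and sort: "CACGCTCCCG", "CACGCTGC"
The 2nd is CACGCTGC.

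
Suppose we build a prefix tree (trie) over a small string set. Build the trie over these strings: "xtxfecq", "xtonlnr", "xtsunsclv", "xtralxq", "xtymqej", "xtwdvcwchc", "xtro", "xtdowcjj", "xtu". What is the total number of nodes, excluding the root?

Insert word by word; a character creates a node only if that edge doesn't already exist:
  "xtxfecq" → 7 new (x, t, x, f, e, c, q)
  "xtonlnr" → prefix "xt" already present; 5 new (o, n, l, n, r)
  "xtsunsclv" → prefix "xt" already present; 7 new (s, u, n, s, c, l, v)
  "xtralxq" → prefix "xt" already present; 5 new (r, a, l, x, q)
  "xtymqej" → prefix "xt" already present; 5 new (y, m, q, e, j)
  "xtwdvcwchc" → prefix "xt" already present; 8 new (w, d, v, c, w, c, h, c)
  "xtro" → prefix "xtr" already present; 1 new (o)
  "xtdowcjj" → prefix "xt" already present; 6 new (d, o, w, c, j, j)
  "xtu" → prefix "xt" already present; 1 new (u)
Total nodes = 7 + 5 + 7 + 5 + 5 + 8 + 1 + 6 + 1 = 45

45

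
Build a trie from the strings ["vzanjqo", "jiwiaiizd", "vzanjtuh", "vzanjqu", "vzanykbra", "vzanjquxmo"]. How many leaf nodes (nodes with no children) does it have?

Leaves are exactly the stored words that no other stored word extends.
Those words: "jiwiaiizd", "vzanjqo", "vzanjquxmo", "vzanjtuh", "vzanykbra"
Leaf count: 5

5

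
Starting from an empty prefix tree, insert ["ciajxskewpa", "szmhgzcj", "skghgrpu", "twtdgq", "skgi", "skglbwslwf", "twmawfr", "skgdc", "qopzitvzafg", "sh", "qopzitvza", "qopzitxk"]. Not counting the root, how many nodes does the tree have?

61

Insert word by word; a character creates a node only if that edge doesn't already exist:
  "ciajxskewpa" → 11 new (c, i, a, j, x, s, k, e, w, p, a)
  "szmhgzcj" → 8 new (s, z, m, h, g, z, c, j)
  "skghgrpu" → prefix "s" already present; 7 new (k, g, h, g, r, p, u)
  "twtdgq" → 6 new (t, w, t, d, g, q)
  "skgi" → prefix "skg" already present; 1 new (i)
  "skglbwslwf" → prefix "skg" already present; 7 new (l, b, w, s, l, w, f)
  "twmawfr" → prefix "tw" already present; 5 new (m, a, w, f, r)
  "skgdc" → prefix "skg" already present; 2 new (d, c)
  "qopzitvzafg" → 11 new (q, o, p, z, i, t, v, z, a, f, g)
  "sh" → prefix "s" already present; 1 new (h)
  "qopzitvza" → prefix "qopzitvza" already present; 0 new (none)
  "qopzitxk" → prefix "qopzit" already present; 2 new (x, k)
Total nodes = 11 + 8 + 7 + 6 + 1 + 7 + 5 + 2 + 11 + 1 + 0 + 2 = 61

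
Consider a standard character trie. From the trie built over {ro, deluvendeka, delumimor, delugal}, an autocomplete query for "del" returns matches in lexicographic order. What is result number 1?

Words with prefix "del", in lexicographic order: "delugal", "delumimor", "deluvendeka"
The 1st is delugal.

delugal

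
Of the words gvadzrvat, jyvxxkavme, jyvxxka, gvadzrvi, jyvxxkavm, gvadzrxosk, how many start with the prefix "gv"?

Filter for entries beginning with "gv":
Matches: "gvadzrvat", "gvadzrvi", "gvadzrxosk"
Count: 3

3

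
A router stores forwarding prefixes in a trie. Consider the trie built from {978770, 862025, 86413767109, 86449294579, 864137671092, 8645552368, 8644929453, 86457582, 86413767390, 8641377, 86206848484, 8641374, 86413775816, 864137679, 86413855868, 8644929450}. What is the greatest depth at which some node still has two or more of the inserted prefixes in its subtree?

The deepest shared node is where two words last agree before diverging.
e.g. "86413767109" and "864137671092" share the prefix "86413767109" of length 11; no pair shares a longer one.
Longest shared-prefix length: 11

11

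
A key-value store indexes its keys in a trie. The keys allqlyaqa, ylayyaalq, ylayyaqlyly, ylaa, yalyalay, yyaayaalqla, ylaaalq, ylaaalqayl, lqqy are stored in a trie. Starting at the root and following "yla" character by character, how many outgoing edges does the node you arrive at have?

2

The children of the "yla" node are the distinct next characters among strings starting with "yla".
Characters that immediately follow "yla" among the stored strings: {a, y}.
That node has 2 child edges.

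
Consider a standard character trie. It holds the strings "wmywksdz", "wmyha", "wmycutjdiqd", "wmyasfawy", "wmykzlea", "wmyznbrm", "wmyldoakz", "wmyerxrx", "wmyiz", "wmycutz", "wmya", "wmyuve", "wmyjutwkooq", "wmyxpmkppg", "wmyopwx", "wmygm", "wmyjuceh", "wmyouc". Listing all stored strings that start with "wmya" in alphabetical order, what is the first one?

wmya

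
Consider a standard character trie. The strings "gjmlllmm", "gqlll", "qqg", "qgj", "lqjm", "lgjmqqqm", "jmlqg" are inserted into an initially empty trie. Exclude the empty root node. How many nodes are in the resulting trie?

33

Count nodes per top-level branch (shared prefixes stored once):
  'g'-branch (gjmlllmm, gqlll): 12 nodes
  'j'-branch (jmlqg): 5 nodes
  'l'-branch (lgjmqqqm, lqjm): 11 nodes
  'q'-branch (qgj, qqg): 5 nodes
Sum: 33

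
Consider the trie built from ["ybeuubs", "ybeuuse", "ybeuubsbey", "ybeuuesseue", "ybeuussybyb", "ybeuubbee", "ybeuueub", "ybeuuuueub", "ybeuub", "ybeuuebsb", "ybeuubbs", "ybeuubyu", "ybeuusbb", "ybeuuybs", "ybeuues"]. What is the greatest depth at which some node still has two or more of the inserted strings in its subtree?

7

The deepest shared node is where two words last agree before diverging.
e.g. "ybeuubbee" and "ybeuubbs" share the prefix "ybeuubb" of length 7; no pair shares a longer one.
Longest shared-prefix length: 7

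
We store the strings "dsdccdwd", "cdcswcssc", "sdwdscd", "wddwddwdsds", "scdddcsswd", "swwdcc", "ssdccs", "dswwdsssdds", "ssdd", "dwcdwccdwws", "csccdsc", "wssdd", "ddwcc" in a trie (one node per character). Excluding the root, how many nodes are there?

88

Count nodes per top-level branch (shared prefixes stored once):
  'c'-branch (cdcswcssc, csccdsc): 15 nodes
  'd'-branch (ddwcc, dsdccdwd, dswwdsssdds, dwcdwccdwws): 31 nodes
  's'-branch (scdddcsswd, sdwdscd, ssdccs, ssdd, swwdcc): 27 nodes
  'w'-branch (wddwddwdsds, wssdd): 15 nodes
Sum: 88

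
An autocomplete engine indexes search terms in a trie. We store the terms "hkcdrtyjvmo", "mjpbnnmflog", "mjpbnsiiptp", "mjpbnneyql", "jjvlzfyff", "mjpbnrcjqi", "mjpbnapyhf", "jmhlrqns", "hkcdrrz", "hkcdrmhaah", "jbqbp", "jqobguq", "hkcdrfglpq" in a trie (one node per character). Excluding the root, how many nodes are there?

For each word, the new-node count is its length minus the longest prefix already in the trie:
  "hkcdrtyjvmo" → 11 new (h, k, c, d, r, t, y, j, v, m, o)
  "mjpbnnmflog" → 11 new (m, j, p, b, n, n, m, f, l, o, g)
  "mjpbnsiiptp" → prefix "mjpbn" already present; 6 new (s, i, i, p, t, p)
  "mjpbnneyql" → prefix "mjpbnn" already present; 4 new (e, y, q, l)
  "jjvlzfyff" → 9 new (j, j, v, l, z, f, y, f, f)
  "mjpbnrcjqi" → prefix "mjpbn" already present; 5 new (r, c, j, q, i)
  "mjpbnapyhf" → prefix "mjpbn" already present; 5 new (a, p, y, h, f)
  "jmhlrqns" → prefix "j" already present; 7 new (m, h, l, r, q, n, s)
  "hkcdrrz" → prefix "hkcdr" already present; 2 new (r, z)
  "hkcdrmhaah" → prefix "hkcdr" already present; 5 new (m, h, a, a, h)
  "jbqbp" → prefix "j" already present; 4 new (b, q, b, p)
  "jqobguq" → prefix "j" already present; 6 new (q, o, b, g, u, q)
  "hkcdrfglpq" → prefix "hkcdr" already present; 5 new (f, g, l, p, q)
Total nodes = 11 + 11 + 6 + 4 + 9 + 5 + 5 + 7 + 2 + 5 + 4 + 6 + 5 = 80

80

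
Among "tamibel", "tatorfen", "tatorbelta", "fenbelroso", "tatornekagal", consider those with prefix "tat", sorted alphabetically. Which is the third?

tatornekagal

DFS of the "tat" subtree visits, in order: "tatorbelta", "tatorfen", "tatornekagal"
The 3rd is tatornekagal.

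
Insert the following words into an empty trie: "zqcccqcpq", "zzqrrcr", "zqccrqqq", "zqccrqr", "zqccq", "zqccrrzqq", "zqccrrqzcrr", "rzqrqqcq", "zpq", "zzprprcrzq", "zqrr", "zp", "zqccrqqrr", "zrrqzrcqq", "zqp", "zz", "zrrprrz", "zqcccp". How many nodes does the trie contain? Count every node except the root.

66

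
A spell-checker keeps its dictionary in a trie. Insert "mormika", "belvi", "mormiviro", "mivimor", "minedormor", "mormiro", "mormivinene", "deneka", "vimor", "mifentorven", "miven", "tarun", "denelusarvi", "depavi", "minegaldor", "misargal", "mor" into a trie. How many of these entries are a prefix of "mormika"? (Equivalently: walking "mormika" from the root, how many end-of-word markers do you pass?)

Traverse "mormika" character by character; count nodes along the way that are marked as word ends.
Prefixes of the query that are stored words: "mor", "mormika"
Count: 2

2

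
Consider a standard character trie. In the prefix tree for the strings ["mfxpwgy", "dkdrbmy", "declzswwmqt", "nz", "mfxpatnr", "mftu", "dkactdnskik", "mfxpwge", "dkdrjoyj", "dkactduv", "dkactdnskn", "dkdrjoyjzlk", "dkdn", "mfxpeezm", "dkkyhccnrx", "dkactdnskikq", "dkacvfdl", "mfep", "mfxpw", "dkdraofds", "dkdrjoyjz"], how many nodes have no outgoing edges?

17

Leaves are exactly the stored words that no other stored word extends.
Those words: "declzswwmqt", "dkactdnskikq", "dkactdnskn", "dkactduv", "dkacvfdl", "dkdn", "dkdraofds", "dkdrbmy", "dkdrjoyjzlk", "dkkyhccnrx", "mfep", "mftu", "mfxpatnr", "mfxpeezm", "mfxpwge", "mfxpwgy", "nz"
Leaf count: 17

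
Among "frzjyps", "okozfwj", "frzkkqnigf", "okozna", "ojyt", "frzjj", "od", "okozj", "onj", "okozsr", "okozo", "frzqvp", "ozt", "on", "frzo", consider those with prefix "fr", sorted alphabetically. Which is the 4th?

Filter for "fr…" and sort: "frzjj", "frzjyps", "frzkkqnigf", "frzo", "frzqvp"
The 4th is frzo.

frzo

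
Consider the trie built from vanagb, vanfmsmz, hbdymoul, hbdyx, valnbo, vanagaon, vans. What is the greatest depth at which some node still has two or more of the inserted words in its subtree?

Look for the deepest trie node that still has at least two words in its subtree.
"vanagaon" and "vanagb" agree on "vanag" (5 characters) before diverging; nothing deeper is shared.
Longest shared-prefix length: 5

5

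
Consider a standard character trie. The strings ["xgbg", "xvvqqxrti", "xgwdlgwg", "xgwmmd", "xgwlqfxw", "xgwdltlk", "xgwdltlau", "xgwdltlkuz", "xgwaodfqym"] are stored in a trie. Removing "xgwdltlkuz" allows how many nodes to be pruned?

2

After clearing the end-marker at "xgwdltlkuz", prune upward until reaching a node still needed by another word.
The suffix "uz" (2 nodes) is used only by "xgwdltlkuz"; "xgwdltlk" is itself a stored word, so pruning stops there.
Nodes removed: 2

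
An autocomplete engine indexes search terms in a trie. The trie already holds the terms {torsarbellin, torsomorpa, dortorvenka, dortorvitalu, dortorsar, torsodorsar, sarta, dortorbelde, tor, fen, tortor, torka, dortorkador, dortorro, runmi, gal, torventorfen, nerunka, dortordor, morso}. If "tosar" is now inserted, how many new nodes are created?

3

"to" is already a path in the trie; the remaining "sar" must be added.
So 5 − 2 = 3 new nodes.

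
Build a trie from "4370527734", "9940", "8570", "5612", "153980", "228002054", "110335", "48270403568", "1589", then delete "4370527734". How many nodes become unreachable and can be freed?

Walk "4370527734" from the leaf back toward the root, removing each node that no remaining word uses.
The suffix "370527734" (9 nodes) is used only by "4370527734"; the node for "4" still has the child "8", so pruning stops there.
Nodes removed: 9

9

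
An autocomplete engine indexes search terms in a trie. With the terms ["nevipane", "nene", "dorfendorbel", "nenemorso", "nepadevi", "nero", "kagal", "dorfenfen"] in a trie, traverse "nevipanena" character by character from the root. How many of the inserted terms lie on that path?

1

Traverse "nevipanena" character by character; count nodes along the way that are marked as word ends.
Prefixes of the query that are stored words: "nevipane"
Count: 1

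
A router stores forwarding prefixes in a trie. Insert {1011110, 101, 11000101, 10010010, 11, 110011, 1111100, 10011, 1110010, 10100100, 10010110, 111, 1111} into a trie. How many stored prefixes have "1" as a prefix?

13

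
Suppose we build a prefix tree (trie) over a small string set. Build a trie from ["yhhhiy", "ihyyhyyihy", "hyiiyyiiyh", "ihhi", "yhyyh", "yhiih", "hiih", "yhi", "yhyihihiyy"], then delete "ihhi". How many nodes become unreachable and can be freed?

Walk "ihhi" from the leaf back toward the root, removing each node that no remaining word uses.
The suffix "hi" (2 nodes) is used only by "ihhi"; the node for "ih" still has the child "y", so pruning stops there.
Nodes removed: 2

2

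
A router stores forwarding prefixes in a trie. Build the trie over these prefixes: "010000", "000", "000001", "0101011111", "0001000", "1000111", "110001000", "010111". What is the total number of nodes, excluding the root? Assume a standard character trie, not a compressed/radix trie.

39

Trie structure (* marks end of a word):
(root)
├─ 0
│  ├─ 0
│  │  └─ 0 *
│  │     ├─ 0
│  │     │  └─ 0
│  │     │     └─ 1 *
│  │     └─ 1
│  │        └─ 0
│  │           └─ 0
│  │              └─ 0 *
│  └─ 1
│     └─ 0
│        ├─ 0
│        │  └─ 0
│        │     └─ 0 *
│        └─ 1
│           ├─ 0
│           │  └─ 1
│           │     └─ 1
│           │        └─ 1
│           │           └─ 1
│           │              └─ 1 *
│           └─ 1
│              └─ 1 *
└─ 1
   ├─ 0
   │  └─ 0
   │     └─ 0
   │        └─ 1
   │           └─ 1
   │              └─ 1 *
   └─ 1
      └─ 0
         └─ 0
            └─ 0
               └─ 1
                  └─ 0
                     └─ 0
                        └─ 0 *
Counting every labelled node above: 39.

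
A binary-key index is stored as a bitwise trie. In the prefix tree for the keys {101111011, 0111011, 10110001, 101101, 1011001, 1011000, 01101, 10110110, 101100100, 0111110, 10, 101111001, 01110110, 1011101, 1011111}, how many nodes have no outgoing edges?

10

A leaf is a node with no children — equivalently, the end of a word that is not a proper prefix of any other stored word.
Those words: "01101", "01110110", "0111110", "10110001", "101100100", "10110110", "1011101", "101111001", "101111011", "1011111"
Leaf count: 10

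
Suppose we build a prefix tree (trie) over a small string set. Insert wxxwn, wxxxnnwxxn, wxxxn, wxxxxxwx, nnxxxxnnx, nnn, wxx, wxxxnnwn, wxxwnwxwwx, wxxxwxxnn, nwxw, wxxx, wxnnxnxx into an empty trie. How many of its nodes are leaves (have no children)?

9

A leaf is a node with no children — equivalently, the end of a word that is not a proper prefix of any other stored word.
Those words: "nnn", "nnxxxxnnx", "nwxw", "wxnnxnxx", "wxxwnwxwwx", "wxxxnnwn", "wxxxnnwxxn", "wxxxwxxnn", "wxxxxxwx"
Leaf count: 9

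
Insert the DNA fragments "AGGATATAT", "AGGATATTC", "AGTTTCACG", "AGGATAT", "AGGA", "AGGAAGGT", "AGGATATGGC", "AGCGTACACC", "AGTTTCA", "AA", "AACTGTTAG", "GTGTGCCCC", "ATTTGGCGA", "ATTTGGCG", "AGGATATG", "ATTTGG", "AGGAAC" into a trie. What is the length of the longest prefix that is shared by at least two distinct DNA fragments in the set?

The deepest shared node is where two words last agree before diverging.
e.g. "AGGATATG" and "AGGATATGGC" share the prefix "AGGATATG" of length 8; no pair shares a longer one.
Longest shared-prefix length: 8

8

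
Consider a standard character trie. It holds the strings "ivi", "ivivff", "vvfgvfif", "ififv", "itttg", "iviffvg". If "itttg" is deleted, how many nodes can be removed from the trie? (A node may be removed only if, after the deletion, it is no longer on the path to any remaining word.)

4

A node on "itttg"'s path can go only if nothing else ends at it or branches off below it.
The suffix "tttg" (4 nodes) is used only by "itttg"; the node for "i" still has the child "v", so pruning stops there.
Nodes removed: 4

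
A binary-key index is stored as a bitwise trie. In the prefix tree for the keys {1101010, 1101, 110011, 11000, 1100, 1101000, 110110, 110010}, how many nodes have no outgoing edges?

6

Leaves are exactly the stored words that no other stored word extends.
Those words: "11000", "110010", "110011", "1101000", "1101010", "110110"
Leaf count: 6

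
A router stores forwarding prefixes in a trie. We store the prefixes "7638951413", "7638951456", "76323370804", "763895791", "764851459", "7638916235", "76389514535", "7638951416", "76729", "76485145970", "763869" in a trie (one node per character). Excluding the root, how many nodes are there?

For each word, the new-node count is its length minus the longest prefix already in the trie:
  "7638951413" → 10 new (7, 6, 3, 8, 9, 5, 1, 4, 1, 3)
  "7638951456" → prefix "76389514" already present; 2 new (5, 6)
  "76323370804" → prefix "763" already present; 8 new (2, 3, 3, 7, 0, 8, 0, 4)
  "763895791" → prefix "763895" already present; 3 new (7, 9, 1)
  "764851459" → prefix "76" already present; 7 new (4, 8, 5, 1, 4, 5, 9)
  "7638916235" → prefix "76389" already present; 5 new (1, 6, 2, 3, 5)
  "76389514535" → prefix "763895145" already present; 2 new (3, 5)
  "7638951416" → prefix "763895141" already present; 1 new (6)
  "76729" → prefix "76" already present; 3 new (7, 2, 9)
  "76485145970" → prefix "764851459" already present; 2 new (7, 0)
  "763869" → prefix "7638" already present; 2 new (6, 9)
Total nodes = 10 + 2 + 8 + 3 + 7 + 5 + 2 + 1 + 3 + 2 + 2 = 45

45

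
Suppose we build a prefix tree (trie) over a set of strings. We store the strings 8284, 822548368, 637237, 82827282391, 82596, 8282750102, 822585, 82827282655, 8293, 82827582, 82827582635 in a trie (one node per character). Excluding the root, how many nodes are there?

45

Insert word by word; a character creates a node only if that edge doesn't already exist:
  "8284" → 4 new (8, 2, 8, 4)
  "822548368" → prefix "82" already present; 7 new (2, 5, 4, 8, 3, 6, 8)
  "637237" → 6 new (6, 3, 7, 2, 3, 7)
  "82827282391" → prefix "828" already present; 8 new (2, 7, 2, 8, 2, 3, 9, 1)
  "82596" → prefix "82" already present; 3 new (5, 9, 6)
  "8282750102" → prefix "82827" already present; 5 new (5, 0, 1, 0, 2)
  "822585" → prefix "8225" already present; 2 new (8, 5)
  "82827282655" → prefix "82827282" already present; 3 new (6, 5, 5)
  "8293" → prefix "82" already present; 2 new (9, 3)
  "82827582" → prefix "828275" already present; 2 new (8, 2)
  "82827582635" → prefix "82827582" already present; 3 new (6, 3, 5)
Total nodes = 4 + 7 + 6 + 8 + 3 + 5 + 2 + 3 + 2 + 2 + 3 = 45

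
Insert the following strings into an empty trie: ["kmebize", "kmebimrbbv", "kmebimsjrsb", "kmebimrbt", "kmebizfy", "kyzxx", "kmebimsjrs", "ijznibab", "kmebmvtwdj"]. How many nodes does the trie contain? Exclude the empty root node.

38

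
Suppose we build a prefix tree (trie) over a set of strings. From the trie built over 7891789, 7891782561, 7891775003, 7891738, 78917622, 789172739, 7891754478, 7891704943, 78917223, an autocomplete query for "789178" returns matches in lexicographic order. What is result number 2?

Filter for "789178…" and sort: "7891782561", "7891789"
The 2nd is 7891789.

7891789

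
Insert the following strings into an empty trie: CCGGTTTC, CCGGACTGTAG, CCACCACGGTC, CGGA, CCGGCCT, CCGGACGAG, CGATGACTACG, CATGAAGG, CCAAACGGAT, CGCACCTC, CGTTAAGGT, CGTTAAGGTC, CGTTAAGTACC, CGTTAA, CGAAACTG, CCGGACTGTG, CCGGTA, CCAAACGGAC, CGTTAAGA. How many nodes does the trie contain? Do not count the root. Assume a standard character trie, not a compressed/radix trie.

83

Insert word by word; a character creates a node only if that edge doesn't already exist:
  "CCGGTTTC" → 8 new (C, C, G, G, T, T, T, C)
  "CCGGACTGTAG" → prefix "CCGG" already present; 7 new (A, C, T, G, T, A, G)
  "CCACCACGGTC" → prefix "CC" already present; 9 new (A, C, C, A, C, G, G, T, C)
  "CGGA" → prefix "C" already present; 3 new (G, G, A)
  "CCGGCCT" → prefix "CCGG" already present; 3 new (C, C, T)
  "CCGGACGAG" → prefix "CCGGAC" already present; 3 new (G, A, G)
  "CGATGACTACG" → prefix "CG" already present; 9 new (A, T, G, A, C, T, A, C, G)
  "CATGAAGG" → prefix "C" already present; 7 new (A, T, G, A, A, G, G)
  "CCAAACGGAT" → prefix "CCA" already present; 7 new (A, A, C, G, G, A, T)
  "CGCACCTC" → prefix "CG" already present; 6 new (C, A, C, C, T, C)
  "CGTTAAGGT" → prefix "CG" already present; 7 new (T, T, A, A, G, G, T)
  "CGTTAAGGTC" → prefix "CGTTAAGGT" already present; 1 new (C)
  "CGTTAAGTACC" → prefix "CGTTAAG" already present; 4 new (T, A, C, C)
  "CGTTAA" → prefix "CGTTAA" already present; 0 new (none)
  "CGAAACTG" → prefix "CGA" already present; 5 new (A, A, C, T, G)
  "CCGGACTGTG" → prefix "CCGGACTGT" already present; 1 new (G)
  "CCGGTA" → prefix "CCGGT" already present; 1 new (A)
  "CCAAACGGAC" → prefix "CCAAACGGA" already present; 1 new (C)
  "CGTTAAGA" → prefix "CGTTAAG" already present; 1 new (A)
Total nodes = 8 + 7 + 9 + 3 + 3 + 3 + 9 + 7 + 7 + 6 + 7 + 1 + 4 + 0 + 5 + 1 + 1 + 1 + 1 = 83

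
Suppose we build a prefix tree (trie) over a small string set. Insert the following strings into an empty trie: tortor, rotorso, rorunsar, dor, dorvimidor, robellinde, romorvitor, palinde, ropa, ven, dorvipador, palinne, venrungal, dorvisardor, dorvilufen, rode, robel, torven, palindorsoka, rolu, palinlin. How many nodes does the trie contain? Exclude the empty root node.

97

Insert word by word; a character creates a node only if that edge doesn't already exist:
  "tortor" → 6 new (t, o, r, t, o, r)
  "rotorso" → 7 new (r, o, t, o, r, s, o)
  "rorunsar" → prefix "ro" already present; 6 new (r, u, n, s, a, r)
  "dor" → 3 new (d, o, r)
  "dorvimidor" → prefix "dor" already present; 7 new (v, i, m, i, d, o, r)
  "robellinde" → prefix "ro" already present; 8 new (b, e, l, l, i, n, d, e)
  "romorvitor" → prefix "ro" already present; 8 new (m, o, r, v, i, t, o, r)
  "palinde" → 7 new (p, a, l, i, n, d, e)
  "ropa" → prefix "ro" already present; 2 new (p, a)
  "ven" → 3 new (v, e, n)
  "dorvipador" → prefix "dorvi" already present; 5 new (p, a, d, o, r)
  "palinne" → prefix "palin" already present; 2 new (n, e)
  "venrungal" → prefix "ven" already present; 6 new (r, u, n, g, a, l)
  "dorvisardor" → prefix "dorvi" already present; 6 new (s, a, r, d, o, r)
  "dorvilufen" → prefix "dorvi" already present; 5 new (l, u, f, e, n)
  "rode" → prefix "ro" already present; 2 new (d, e)
  "robel" → prefix "robel" already present; 0 new (none)
  "torven" → prefix "tor" already present; 3 new (v, e, n)
  "palindorsoka" → prefix "palind" already present; 6 new (o, r, s, o, k, a)
  "rolu" → prefix "ro" already present; 2 new (l, u)
  "palinlin" → prefix "palin" already present; 3 new (l, i, n)
Total nodes = 6 + 7 + 6 + 3 + 7 + 8 + 8 + 7 + 2 + 3 + 5 + 2 + 6 + 6 + 5 + 2 + 0 + 3 + 6 + 2 + 3 = 97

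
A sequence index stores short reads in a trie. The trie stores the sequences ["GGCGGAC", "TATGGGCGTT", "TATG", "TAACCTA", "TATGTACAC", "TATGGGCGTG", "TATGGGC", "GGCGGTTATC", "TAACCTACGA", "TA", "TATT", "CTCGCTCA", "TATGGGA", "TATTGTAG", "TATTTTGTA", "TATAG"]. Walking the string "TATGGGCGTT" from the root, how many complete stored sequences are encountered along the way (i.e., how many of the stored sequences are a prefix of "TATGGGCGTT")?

4

Traverse "TATGGGCGTT" character by character; count nodes along the way that are marked as word ends.
Prefixes of the query that are stored words: "TA", "TATG", "TATGGGC", "TATGGGCGTT"
Count: 4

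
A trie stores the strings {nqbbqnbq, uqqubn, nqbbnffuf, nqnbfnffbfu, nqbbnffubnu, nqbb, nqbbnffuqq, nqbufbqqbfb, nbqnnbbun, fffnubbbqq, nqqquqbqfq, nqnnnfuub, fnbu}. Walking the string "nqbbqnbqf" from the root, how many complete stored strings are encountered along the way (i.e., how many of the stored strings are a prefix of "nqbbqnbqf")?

Walk "nqbbqnbqf" from the root; an end-of-word marker is hit whenever a stored word is a prefix of "nqbbqnbqf".
Prefixes of the query that are stored words: "nqbb", "nqbbqnbq"
Count: 2

2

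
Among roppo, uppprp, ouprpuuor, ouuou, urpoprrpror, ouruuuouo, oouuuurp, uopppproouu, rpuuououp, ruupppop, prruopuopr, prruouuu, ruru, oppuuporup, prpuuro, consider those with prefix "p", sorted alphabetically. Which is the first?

prpuuro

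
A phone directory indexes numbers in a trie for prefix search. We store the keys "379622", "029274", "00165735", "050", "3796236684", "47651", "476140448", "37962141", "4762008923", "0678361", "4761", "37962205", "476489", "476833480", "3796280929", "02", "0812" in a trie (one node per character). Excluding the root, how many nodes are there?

72

Trace insertions, counting only characters that open a new branch:
  "379622" → 6 new (3, 7, 9, 6, 2, 2)
  "029274" → 6 new (0, 2, 9, 2, 7, 4)
  "00165735" → prefix "0" already present; 7 new (0, 1, 6, 5, 7, 3, 5)
  "050" → prefix "0" already present; 2 new (5, 0)
  "3796236684" → prefix "37962" already present; 5 new (3, 6, 6, 8, 4)
  "47651" → 5 new (4, 7, 6, 5, 1)
  "476140448" → prefix "476" already present; 6 new (1, 4, 0, 4, 4, 8)
  "37962141" → prefix "37962" already present; 3 new (1, 4, 1)
  "4762008923" → prefix "476" already present; 7 new (2, 0, 0, 8, 9, 2, 3)
  "0678361" → prefix "0" already present; 6 new (6, 7, 8, 3, 6, 1)
  "4761" → prefix "4761" already present; 0 new (none)
  "37962205" → prefix "379622" already present; 2 new (0, 5)
  "476489" → prefix "476" already present; 3 new (4, 8, 9)
  "476833480" → prefix "476" already present; 6 new (8, 3, 3, 4, 8, 0)
  "3796280929" → prefix "37962" already present; 5 new (8, 0, 9, 2, 9)
  "02" → prefix "02" already present; 0 new (none)
  "0812" → prefix "0" already present; 3 new (8, 1, 2)
Total nodes = 6 + 6 + 7 + 2 + 5 + 5 + 6 + 3 + 7 + 6 + 0 + 2 + 3 + 6 + 5 + 0 + 3 = 72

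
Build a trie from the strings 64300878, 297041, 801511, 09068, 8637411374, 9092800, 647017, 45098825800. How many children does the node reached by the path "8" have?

Walk "8" from the root, arriving at one node.
Distinct next characters after "8": 0, 6.
That node has 2 child edges.

2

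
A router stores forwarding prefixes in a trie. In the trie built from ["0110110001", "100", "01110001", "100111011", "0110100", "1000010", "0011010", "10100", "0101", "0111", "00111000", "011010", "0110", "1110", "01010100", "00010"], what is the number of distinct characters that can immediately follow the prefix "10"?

Follow the path "10" to its node, then look at its outgoing edges.
Characters that immediately follow "10" among the stored strings: {0, 1}.
That node has 2 child edges.

2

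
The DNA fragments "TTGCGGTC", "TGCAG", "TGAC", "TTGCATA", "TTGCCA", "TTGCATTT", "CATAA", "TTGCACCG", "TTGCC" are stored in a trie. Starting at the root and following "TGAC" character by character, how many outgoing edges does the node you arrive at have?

Follow the path "TGAC" to its node, then look at its outgoing edges.
No stored string extends past "TGAC".
That node has 0 child edges.

0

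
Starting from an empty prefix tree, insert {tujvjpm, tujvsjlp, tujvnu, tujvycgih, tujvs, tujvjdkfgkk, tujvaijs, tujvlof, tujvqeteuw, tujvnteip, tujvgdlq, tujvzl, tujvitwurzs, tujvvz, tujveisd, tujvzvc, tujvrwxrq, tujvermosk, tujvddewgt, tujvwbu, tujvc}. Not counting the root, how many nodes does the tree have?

82

Trace insertions, counting only characters that open a new branch:
  "tujvjpm" → 7 new (t, u, j, v, j, p, m)
  "tujvsjlp" → prefix "tujv" already present; 4 new (s, j, l, p)
  "tujvnu" → prefix "tujv" already present; 2 new (n, u)
  "tujvycgih" → prefix "tujv" already present; 5 new (y, c, g, i, h)
  "tujvs" → prefix "tujvs" already present; 0 new (none)
  "tujvjdkfgkk" → prefix "tujvj" already present; 6 new (d, k, f, g, k, k)
  "tujvaijs" → prefix "tujv" already present; 4 new (a, i, j, s)
  "tujvlof" → prefix "tujv" already present; 3 new (l, o, f)
  "tujvqeteuw" → prefix "tujv" already present; 6 new (q, e, t, e, u, w)
  "tujvnteip" → prefix "tujvn" already present; 4 new (t, e, i, p)
  "tujvgdlq" → prefix "tujv" already present; 4 new (g, d, l, q)
  "tujvzl" → prefix "tujv" already present; 2 new (z, l)
  "tujvitwurzs" → prefix "tujv" already present; 7 new (i, t, w, u, r, z, s)
  "tujvvz" → prefix "tujv" already present; 2 new (v, z)
  "tujveisd" → prefix "tujv" already present; 4 new (e, i, s, d)
  "tujvzvc" → prefix "tujvz" already present; 2 new (v, c)
  "tujvrwxrq" → prefix "tujv" already present; 5 new (r, w, x, r, q)
  "tujvermosk" → prefix "tujve" already present; 5 new (r, m, o, s, k)
  "tujvddewgt" → prefix "tujv" already present; 6 new (d, d, e, w, g, t)
  "tujvwbu" → prefix "tujv" already present; 3 new (w, b, u)
  "tujvc" → prefix "tujv" already present; 1 new (c)
Total nodes = 7 + 4 + 2 + 5 + 0 + 6 + 4 + 3 + 6 + 4 + 4 + 2 + 7 + 2 + 4 + 2 + 5 + 5 + 6 + 3 + 1 = 82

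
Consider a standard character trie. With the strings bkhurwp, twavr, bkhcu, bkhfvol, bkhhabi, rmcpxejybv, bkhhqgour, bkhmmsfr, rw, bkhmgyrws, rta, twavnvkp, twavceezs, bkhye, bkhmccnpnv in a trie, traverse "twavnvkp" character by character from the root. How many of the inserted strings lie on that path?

1

Walk "twavnvkp" from the root; an end-of-word marker is hit whenever a stored word is a prefix of "twavnvkp".
Prefixes of the query that are stored words: "twavnvkp"
Count: 1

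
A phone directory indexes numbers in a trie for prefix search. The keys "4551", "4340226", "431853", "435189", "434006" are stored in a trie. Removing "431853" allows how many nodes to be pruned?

4

A node on "431853"'s path can go only if nothing else ends at it or branches off below it.
The suffix "1853" (4 nodes) is used only by "431853"; the node for "43" still has the child "4", so pruning stops there.
Nodes removed: 4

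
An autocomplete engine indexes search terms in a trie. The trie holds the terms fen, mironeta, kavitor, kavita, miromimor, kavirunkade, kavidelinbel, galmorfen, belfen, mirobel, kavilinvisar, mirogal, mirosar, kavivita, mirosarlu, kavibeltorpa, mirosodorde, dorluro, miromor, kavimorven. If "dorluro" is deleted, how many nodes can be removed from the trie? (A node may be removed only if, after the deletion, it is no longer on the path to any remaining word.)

Walk "dorluro" from the leaf back toward the root, removing each node that no remaining word uses.
No other word shares any prefix with "dorluro", so all 7 of its nodes go.
Nodes removed: 7

7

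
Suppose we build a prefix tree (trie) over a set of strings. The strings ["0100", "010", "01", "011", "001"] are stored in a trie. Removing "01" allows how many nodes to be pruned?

0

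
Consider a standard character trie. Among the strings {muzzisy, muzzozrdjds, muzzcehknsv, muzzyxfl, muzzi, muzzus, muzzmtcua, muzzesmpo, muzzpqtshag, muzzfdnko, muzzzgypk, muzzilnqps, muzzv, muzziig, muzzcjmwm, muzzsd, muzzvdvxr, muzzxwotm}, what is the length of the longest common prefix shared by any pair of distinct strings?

Look for the deepest trie node that still has at least two words in its subtree.
e.g. "muzzcehknsv" and "muzzcjmwm" share the prefix "muzzc" of length 5; no pair shares a longer one.
Longest shared-prefix length: 5

5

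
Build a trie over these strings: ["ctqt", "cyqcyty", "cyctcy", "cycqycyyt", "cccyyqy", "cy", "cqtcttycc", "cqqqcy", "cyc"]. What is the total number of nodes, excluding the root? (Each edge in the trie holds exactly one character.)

38

Trie structure (* marks end of a word):
(root)
└─ c
   ├─ c
   │  └─ c
   │     └─ y
   │        └─ y
   │           └─ q
   │              └─ y *
   ├─ q
   │  ├─ q
   │  │  └─ q
   │  │     └─ c
   │  │        └─ y *
   │  └─ t
   │     └─ c
   │        └─ t
   │           └─ t
   │              └─ y
   │                 └─ c
   │                    └─ c *
   ├─ t
   │  └─ q
   │     └─ t *
   └─ y *
      ├─ c *
      │  ├─ q
      │  │  └─ y
      │  │     └─ c
      │  │        └─ y
      │  │           └─ y
      │  │              └─ t *
      │  └─ t
      │     └─ c
      │        └─ y *
      └─ q
         └─ c
            └─ y
               └─ t
                  └─ y *
Counting every labelled node above: 38.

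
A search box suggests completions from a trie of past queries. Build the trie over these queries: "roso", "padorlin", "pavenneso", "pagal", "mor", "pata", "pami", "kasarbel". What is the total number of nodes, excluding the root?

37

Count nodes per top-level branch (shared prefixes stored once):
  'k'-branch (kasarbel): 8 nodes
  'm'-branch (mor): 3 nodes
  'p'-branch (padorlin, pagal, pami, pata, pavenneso): 22 nodes
  'r'-branch (roso): 4 nodes
Sum: 37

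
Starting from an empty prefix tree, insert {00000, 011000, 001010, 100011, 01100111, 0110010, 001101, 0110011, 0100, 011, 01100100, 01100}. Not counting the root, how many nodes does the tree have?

Insert word by word; a character creates a node only if that edge doesn't already exist:
  "00000" → 5 new (0, 0, 0, 0, 0)
  "011000" → prefix "0" already present; 5 new (1, 1, 0, 0, 0)
  "001010" → prefix "00" already present; 4 new (1, 0, 1, 0)
  "100011" → 6 new (1, 0, 0, 0, 1, 1)
  "01100111" → prefix "01100" already present; 3 new (1, 1, 1)
  "0110010" → prefix "011001" already present; 1 new (0)
  "001101" → prefix "001" already present; 3 new (1, 0, 1)
  "0110011" → prefix "0110011" already present; 0 new (none)
  "0100" → prefix "01" already present; 2 new (0, 0)
  "011" → prefix "011" already present; 0 new (none)
  "01100100" → prefix "0110010" already present; 1 new (0)
  "01100" → prefix "01100" already present; 0 new (none)
Total nodes = 5 + 5 + 4 + 6 + 3 + 1 + 3 + 0 + 2 + 0 + 1 + 0 = 30

30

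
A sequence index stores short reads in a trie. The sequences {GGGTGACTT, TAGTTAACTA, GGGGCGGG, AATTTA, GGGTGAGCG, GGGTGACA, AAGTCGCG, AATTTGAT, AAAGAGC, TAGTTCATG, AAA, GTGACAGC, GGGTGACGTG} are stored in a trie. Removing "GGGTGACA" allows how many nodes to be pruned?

1

After clearing the end-marker at "GGGTGACA", prune upward until reaching a node still needed by another word.
The suffix "A" (1 node) is used only by "GGGTGACA"; the node for "GGGTGAC" still has the child "T", so pruning stops there.
Nodes removed: 1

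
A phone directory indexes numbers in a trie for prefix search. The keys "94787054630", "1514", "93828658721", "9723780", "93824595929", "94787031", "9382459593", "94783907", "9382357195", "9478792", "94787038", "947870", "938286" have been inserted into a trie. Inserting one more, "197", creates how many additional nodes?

Walking "197" from the root, the first 1 characters ("1") follow existing edges; "9" is the first miss.
So 3 − 1 = 2 new nodes.

2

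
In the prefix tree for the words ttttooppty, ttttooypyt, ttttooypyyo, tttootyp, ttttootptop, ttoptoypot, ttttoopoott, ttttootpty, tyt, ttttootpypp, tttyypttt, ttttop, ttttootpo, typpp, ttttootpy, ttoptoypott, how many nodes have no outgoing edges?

14

Leaves are exactly the stored words that no other stored word extends.
Those words: "ttoptoypott", "tttootyp", "ttttoopoott", "ttttooppty", "ttttootpo", "ttttootptop", "ttttootpty", "ttttootpypp", "ttttooypyt", "ttttooypyyo", "ttttop", "tttyypttt", "typpp", "tyt"
Leaf count: 14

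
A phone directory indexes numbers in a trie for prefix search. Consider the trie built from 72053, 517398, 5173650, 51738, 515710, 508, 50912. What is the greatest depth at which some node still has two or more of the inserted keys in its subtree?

The deepest shared node is where two words last agree before diverging.
e.g. "5173650" and "51738" share the prefix "5173" of length 4; no pair shares a longer one.
Longest shared-prefix length: 4

4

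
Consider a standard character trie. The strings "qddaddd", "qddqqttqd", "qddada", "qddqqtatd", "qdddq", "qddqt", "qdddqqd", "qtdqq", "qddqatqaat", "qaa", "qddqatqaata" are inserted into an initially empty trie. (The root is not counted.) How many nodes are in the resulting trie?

Trace insertions, counting only characters that open a new branch:
  "qddaddd" → 7 new (q, d, d, a, d, d, d)
  "qddqqttqd" → prefix "qdd" already present; 6 new (q, q, t, t, q, d)
  "qddada" → prefix "qddad" already present; 1 new (a)
  "qddqqtatd" → prefix "qddqqt" already present; 3 new (a, t, d)
  "qdddq" → prefix "qdd" already present; 2 new (d, q)
  "qddqt" → prefix "qddq" already present; 1 new (t)
  "qdddqqd" → prefix "qdddq" already present; 2 new (q, d)
  "qtdqq" → prefix "q" already present; 4 new (t, d, q, q)
  "qddqatqaat" → prefix "qddq" already present; 6 new (a, t, q, a, a, t)
  "qaa" → prefix "q" already present; 2 new (a, a)
  "qddqatqaata" → prefix "qddqatqaat" already present; 1 new (a)
Total nodes = 7 + 6 + 1 + 3 + 2 + 1 + 2 + 4 + 6 + 2 + 1 = 35

35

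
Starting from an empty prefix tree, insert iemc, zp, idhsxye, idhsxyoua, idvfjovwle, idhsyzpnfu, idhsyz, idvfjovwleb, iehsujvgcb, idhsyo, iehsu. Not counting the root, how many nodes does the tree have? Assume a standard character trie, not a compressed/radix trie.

Insert word by word; a character creates a node only if that edge doesn't already exist:
  "iemc" → 4 new (i, e, m, c)
  "zp" → 2 new (z, p)
  "idhsxye" → prefix "i" already present; 6 new (d, h, s, x, y, e)
  "idhsxyoua" → prefix "idhsxy" already present; 3 new (o, u, a)
  "idvfjovwle" → prefix "id" already present; 8 new (v, f, j, o, v, w, l, e)
  "idhsyzpnfu" → prefix "idhs" already present; 6 new (y, z, p, n, f, u)
  "idhsyz" → prefix "idhsyz" already present; 0 new (none)
  "idvfjovwleb" → prefix "idvfjovwle" already present; 1 new (b)
  "iehsujvgcb" → prefix "ie" already present; 8 new (h, s, u, j, v, g, c, b)
  "idhsyo" → prefix "idhsy" already present; 1 new (o)
  "iehsu" → prefix "iehsu" already present; 0 new (none)
Total nodes = 4 + 2 + 6 + 3 + 8 + 6 + 0 + 1 + 8 + 1 + 0 = 39

39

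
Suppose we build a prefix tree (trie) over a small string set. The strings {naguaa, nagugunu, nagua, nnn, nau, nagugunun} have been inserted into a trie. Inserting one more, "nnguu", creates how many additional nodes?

3

Walking "nnguu" from the root, the first 2 characters ("nn") follow existing edges; "g" is the first miss.
New nodes needed: |"nnguu"| − 2 = 5 − 2 = 3.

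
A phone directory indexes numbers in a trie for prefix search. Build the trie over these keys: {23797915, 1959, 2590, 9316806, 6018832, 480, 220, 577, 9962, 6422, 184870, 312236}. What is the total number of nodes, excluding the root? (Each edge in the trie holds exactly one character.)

Count nodes per top-level branch (shared prefixes stored once):
  '1'-branch (184870, 1959): 9 nodes
  '2'-branch (220, 23797915, 2590): 13 nodes
  '3'-branch (312236): 6 nodes
  '4'-branch (480): 3 nodes
  '5'-branch (577): 3 nodes
  '6'-branch (6018832, 6422): 10 nodes
  '9'-branch (9316806, 9962): 10 nodes
Sum: 54

54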